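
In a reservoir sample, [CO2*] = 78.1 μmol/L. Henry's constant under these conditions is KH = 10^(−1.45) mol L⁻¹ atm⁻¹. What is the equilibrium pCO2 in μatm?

KH = 10^(−1.45) = 3.548×10^-2 mol L⁻¹ atm⁻¹
pCO2 = [CO2*]/KH = 78.1×10^-6 / 3.548×10^-2 = 2.20×10^-3 atm = 2200 μatm

pCO2 = 2200 μatm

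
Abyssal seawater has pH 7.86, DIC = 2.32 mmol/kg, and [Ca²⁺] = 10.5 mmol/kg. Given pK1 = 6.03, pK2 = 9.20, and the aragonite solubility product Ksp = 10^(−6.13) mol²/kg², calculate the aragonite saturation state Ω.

Ω = 1.42

α₂ = 1 / (1 + [H⁺]/K2 + [H⁺]²/(K1K2)) = 1 / (1 + 10^+1.34 + 10^-0.49)
   = 1 / (1 + 21.878 + 0.32359) = 1/23.201 = 0.04310
[CO3²⁻] = α₂ × DIC = 0.04310 × 2.32 = 0.09999 mmol/kg
Ksp = 10^(−6.13) = 7.413×10^-7
Ω = [Ca²⁺][CO3²⁻]/Ksp = (10.5×10^-3)(9.999×10^-5) / 7.413×10^-7 = 1.42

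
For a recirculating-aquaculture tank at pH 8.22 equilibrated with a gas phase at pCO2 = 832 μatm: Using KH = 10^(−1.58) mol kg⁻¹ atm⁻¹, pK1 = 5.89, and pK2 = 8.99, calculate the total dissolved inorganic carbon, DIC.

[CO2*] = KH · pCO2 = 10^(−1.58) × 832×10^-6 = 2.188×10^-5 mol/kg
α₀ = 1/(1 + K1/[H⁺] + K1K2/[H⁺]²) = 1/(1 + 10^+2.33 + 10^+1.56) = 0.003982
DIC = [CO2*]/α₀ = 2.188×10^-5 / 0.003982 = 5.50 mmol/kg

DIC = 5.50 mmol/kg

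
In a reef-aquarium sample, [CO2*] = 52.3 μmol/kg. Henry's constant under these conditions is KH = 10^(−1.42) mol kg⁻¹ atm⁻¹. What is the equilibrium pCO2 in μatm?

pCO2 = 1380 μatm

KH = 10^(−1.42) = 3.802×10^-2 mol kg⁻¹ atm⁻¹
pCO2 = [CO2*]/KH = 52.3×10^-6 / 3.802×10^-2 = 1.38×10^-3 atm = 1380 μatm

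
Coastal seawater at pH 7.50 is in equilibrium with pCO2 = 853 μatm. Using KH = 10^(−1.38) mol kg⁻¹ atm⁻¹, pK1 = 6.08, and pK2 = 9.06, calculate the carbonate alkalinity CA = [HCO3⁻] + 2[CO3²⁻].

[CO2*] = KH · pCO2 = 10^(−1.38) × 853×10^-6 = 3.556×10^-5 mol/kg
α₀ = 1/(1 + K1/[H⁺] + K1K2/[H⁺]²) = 1/(1 + 10^+1.42 + 10^-0.14) = 0.03568
DIC = [CO2*]/α₀ = 3.556×10^-5 / 0.03568 = 0.9966 mmol/kg
CA = (α₁ + 2α₂)·DIC = (0.9385 + 2×0.02585) × 0.9966 = 0.987 mmol/kg

CA = 0.987 mmol/kg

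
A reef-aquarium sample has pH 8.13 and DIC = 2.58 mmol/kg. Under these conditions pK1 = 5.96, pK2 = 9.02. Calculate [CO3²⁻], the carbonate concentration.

[CO3²⁻] = 0.293 mmol/kg

α₂ = 1 / (1 + [H⁺]/K2 + [H⁺]²/(K1K2)) = 1 / (1 + 10^+0.89 + 10^-1.28)
   = 1 / (1 + 7.7625 + 0.052481) = 1/8.8150 = 0.1134
[CO3²⁻] = α₂ × DIC = 0.1134 × 2.58 = 0.293 mmol/kg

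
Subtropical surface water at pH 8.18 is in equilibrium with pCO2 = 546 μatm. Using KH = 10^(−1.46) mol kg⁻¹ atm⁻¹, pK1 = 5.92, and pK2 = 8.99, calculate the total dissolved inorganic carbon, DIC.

DIC = 4.00 mmol/kg

[CO2*] = KH · pCO2 = 10^(−1.46) × 546×10^-6 = 1.893×10^-5 mol/kg
α₀ = 1/(1 + K1/[H⁺] + K1K2/[H⁺]²) = 1/(1 + 10^+2.26 + 10^+1.45) = 0.004736
DIC = [CO2*]/α₀ = 1.893×10^-5 / 0.004736 = 4.00 mmol/kg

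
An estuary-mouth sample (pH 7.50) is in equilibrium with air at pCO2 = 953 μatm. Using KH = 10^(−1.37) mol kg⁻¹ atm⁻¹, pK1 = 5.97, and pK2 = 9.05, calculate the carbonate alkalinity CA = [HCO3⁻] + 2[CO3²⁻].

CA = 1.46 mmol/kg

[CO2*] = KH · pCO2 = 10^(−1.37) × 953×10^-6 = 4.065×10^-5 mol/kg
α₀ = 1/(1 + K1/[H⁺] + K1K2/[H⁺]²) = 1/(1 + 10^+1.53 + 10^-0.02) = 0.02790
DIC = [CO2*]/α₀ = 4.065×10^-5 / 0.02790 = 1.457 mmol/kg
CA = (α₁ + 2α₂)·DIC = (0.9455 + 2×0.02665) × 1.457 = 1.46 mmol/kg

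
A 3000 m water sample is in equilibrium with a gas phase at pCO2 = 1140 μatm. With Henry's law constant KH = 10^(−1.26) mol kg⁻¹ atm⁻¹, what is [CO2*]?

KH = 10^(−1.26) = 5.495×10^-2 mol kg⁻¹ atm⁻¹
[CO2*] = KH · pCO2 = 5.495×10^-2 × 1140×10^-6 atm = 6.26×10^-5 mol/kg

[CO2*] = 62.6 μmol/kg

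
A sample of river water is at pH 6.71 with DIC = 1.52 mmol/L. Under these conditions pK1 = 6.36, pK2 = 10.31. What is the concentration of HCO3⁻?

α₁ = 1 / (1 + [H⁺]/K1 + K2/[H⁺]) = 1 / (1 + 10^-0.35 + 10^-3.60)
   = 1 / (1 + 0.44668 + 0.00025119) = 1/1.4469 = 0.6911
[HCO3⁻] = α₁ × DIC = 0.6911 × 1.52 = 1.05 mmol/L

[HCO3⁻] = 1.05 mmol/L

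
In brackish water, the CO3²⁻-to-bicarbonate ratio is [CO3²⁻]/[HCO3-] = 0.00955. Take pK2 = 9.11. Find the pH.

pH = 7.09

From K2 = [H⁺][CO3²⁻]/[HCO3-]:  pH = pK2 + log₁₀([CO3²⁻]/[HCO3-])
log₁₀(0.00955) = -2.020
pH = 9.11 + (-2.020) = 7.09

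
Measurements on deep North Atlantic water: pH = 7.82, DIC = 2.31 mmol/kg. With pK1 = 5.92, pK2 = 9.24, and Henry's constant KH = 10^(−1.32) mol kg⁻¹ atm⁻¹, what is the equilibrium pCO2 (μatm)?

pCO2 = 578 μatm

α₀ = 1 / (1 + K1/[H⁺] + K1K2/[H⁺]²) = 1 / (1 + 10^+1.90 + 10^+0.48)
   = 1 / (1 + 79.433 + 3.0200) = 1/83.453 = 0.01198
[CO2*] = α₀ × DIC = 0.01198 × 2.31 = 0.02768 mmol/kg
pCO2 = [CO2*]/KH = 2.768×10^-5 / 4.786×10^-2 = 578 μatm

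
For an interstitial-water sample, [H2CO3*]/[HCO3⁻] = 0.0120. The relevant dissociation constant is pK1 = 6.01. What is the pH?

pH = 7.93

From K1 = [H⁺][HCO3⁻]/[H2CO3*]:  pH = pK1 − log₁₀([H2CO3*]/[HCO3⁻])
log₁₀(0.0120) = -1.921
pH = 6.01 − (-1.921) = 7.93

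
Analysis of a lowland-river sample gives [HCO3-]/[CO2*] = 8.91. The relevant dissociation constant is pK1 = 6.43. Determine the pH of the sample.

From K1 = [H⁺][HCO3-]/[CO2*]:  pH = pK1 + log₁₀([HCO3-]/[CO2*])
log₁₀(8.91) = +0.950
pH = 6.43 + (+0.950) = 7.38

pH = 7.38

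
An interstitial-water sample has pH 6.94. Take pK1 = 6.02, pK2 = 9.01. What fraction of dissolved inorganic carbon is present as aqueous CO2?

α₀ = 0.107

α₀ = 1 / (1 + K1/[H⁺] + K1K2/[H⁺]²) = 1 / (1 + 10^+0.92 + 10^-1.15)
   = 1 / (1 + 8.3176 + 0.070795) = 1/9.3884 = 0.1065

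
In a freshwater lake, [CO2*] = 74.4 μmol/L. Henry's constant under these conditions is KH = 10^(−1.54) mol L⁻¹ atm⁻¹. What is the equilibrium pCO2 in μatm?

pCO2 = 2580 μatm

KH = 10^(−1.54) = 2.884×10^-2 mol L⁻¹ atm⁻¹
pCO2 = [CO2*]/KH = 74.4×10^-6 / 2.884×10^-2 = 2.58×10^-3 atm = 2580 μatm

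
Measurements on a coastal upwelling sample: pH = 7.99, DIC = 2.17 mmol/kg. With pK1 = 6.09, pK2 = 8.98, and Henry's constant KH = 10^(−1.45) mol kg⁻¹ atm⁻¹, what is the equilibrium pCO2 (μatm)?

α₀ = 1 / (1 + K1/[H⁺] + K1K2/[H⁺]²) = 1 / (1 + 10^+1.90 + 10^+0.91)
   = 1 / (1 + 79.433 + 8.1283) = 1/88.561 = 0.01129
[CO2*] = α₀ × DIC = 0.01129 × 2.17 = 0.02450 mmol/kg
pCO2 = [CO2*]/KH = 2.450×10^-5 / 3.548×10^-2 = 691 μatm

pCO2 = 691 μatm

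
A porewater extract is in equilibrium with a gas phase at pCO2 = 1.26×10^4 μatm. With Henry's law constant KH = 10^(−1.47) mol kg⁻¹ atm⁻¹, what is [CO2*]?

KH = 10^(−1.47) = 3.388×10^-2 mol kg⁻¹ atm⁻¹
[CO2*] = KH · pCO2 = 3.388×10^-2 × 1.26×10^4×10^-6 atm = 4.27×10^-4 mol/kg

[CO2*] = 427 μmol/kg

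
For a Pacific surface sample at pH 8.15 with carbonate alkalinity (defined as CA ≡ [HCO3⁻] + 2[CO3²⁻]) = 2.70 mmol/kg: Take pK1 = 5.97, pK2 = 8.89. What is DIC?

DIC = 2.35 mmol/kg

CA = [HCO3⁻] + 2[CO3²⁻] = (α₁ + 2α₂)·DIC
At pH 8.15: [H⁺]/K1 = 10^-2.18 = 0.0066069, K2/[H⁺] = 10^-0.74 = 0.18197
α₁ = 1/(1 + 0.0066069 + 0.18197) = 1/1.1886 = 0.8413; α₂ = α₁·K2/[H⁺] = 0.1531
α₁ + 2α₂ = 1.1475
DIC = CA / (α₁ + 2α₂) = 2.70 / 1.1475 = 2.35 mmol/kg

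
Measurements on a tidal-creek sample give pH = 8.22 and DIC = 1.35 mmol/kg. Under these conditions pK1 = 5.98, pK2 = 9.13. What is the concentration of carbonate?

[CO3²⁻] = 0.147 mmol/kg

α₂ = 1 / (1 + [H⁺]/K2 + [H⁺]²/(K1K2)) = 1 / (1 + 10^+0.91 + 10^-1.33)
   = 1 / (1 + 8.1283 + 0.046774) = 1/9.1751 = 0.1090
[CO3²⁻] = α₂ × DIC = 0.1090 × 1.35 = 0.147 mmol/kg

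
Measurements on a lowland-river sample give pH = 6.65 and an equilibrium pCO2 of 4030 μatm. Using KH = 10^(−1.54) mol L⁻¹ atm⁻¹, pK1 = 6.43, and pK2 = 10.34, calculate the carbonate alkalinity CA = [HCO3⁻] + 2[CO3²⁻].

[CO2*] = KH · pCO2 = 10^(−1.54) × 4030×10^-6 = 1.162×10^-4 mol/L
α₀ = 1/(1 + K1/[H⁺] + K1K2/[H⁺]²) = 1/(1 + 10^+0.22 + 10^-3.47) = 0.3760
DIC = [CO2*]/α₀ = 1.162×10^-4 / 0.3760 = 0.3092 mmol/L
CA = (α₁ + 2α₂)·DIC = (0.6239 + 2×0.0001274) × 0.3092 = 0.193 mmol/L

CA = 0.193 mmol/L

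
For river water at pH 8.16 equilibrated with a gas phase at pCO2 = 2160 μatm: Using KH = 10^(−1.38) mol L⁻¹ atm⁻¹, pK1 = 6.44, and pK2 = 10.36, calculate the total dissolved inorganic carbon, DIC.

DIC = 4.85 mmol/L

[CO2*] = KH · pCO2 = 10^(−1.38) × 2160×10^-6 = 9.004×10^-5 mol/L
α₀ = 1/(1 + K1/[H⁺] + K1K2/[H⁺]²) = 1/(1 + 10^+1.72 + 10^-0.48) = 0.01858
DIC = [CO2*]/α₀ = 9.004×10^-5 / 0.01858 = 4.85 mmol/L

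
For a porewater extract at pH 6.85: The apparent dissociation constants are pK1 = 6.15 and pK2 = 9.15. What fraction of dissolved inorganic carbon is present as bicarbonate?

α₁ = 0.830

α₁ = 1 / (1 + [H⁺]/K1 + K2/[H⁺]) = 1 / (1 + 10^-0.70 + 10^-2.30)
   = 1 / (1 + 0.19953 + 0.0050119) = 1/1.2045 = 0.8302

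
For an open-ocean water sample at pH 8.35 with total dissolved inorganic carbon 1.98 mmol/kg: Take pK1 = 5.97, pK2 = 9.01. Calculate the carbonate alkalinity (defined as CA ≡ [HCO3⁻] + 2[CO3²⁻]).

CA = 2.33 mmol/kg

CA = [HCO3⁻] + 2[CO3²⁻] = (α₁ + 2α₂)·DIC
At pH 8.35: [H⁺]/K1 = 10^-2.38 = 0.0041687, K2/[H⁺] = 10^-0.66 = 0.21878
α₁ = 1/(1 + 0.0041687 + 0.21878) = 1/1.2229 = 0.8177; α₂ = α₁·K2/[H⁺] = 0.1789
α₁ + 2α₂ = 1.1755
CA = 1.1755 × 1.98 = 2.33 mmol/kg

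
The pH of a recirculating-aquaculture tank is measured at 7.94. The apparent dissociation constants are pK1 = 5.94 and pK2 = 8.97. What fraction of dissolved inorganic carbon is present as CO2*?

α₀ = 1 / (1 + K1/[H⁺] + K1K2/[H⁺]²) = 1 / (1 + 10^+2.00 + 10^+0.97)
   = 1 / (1 + 100.00 + 9.3325) = 1/110.33 = 0.009064

α₀ = 0.00906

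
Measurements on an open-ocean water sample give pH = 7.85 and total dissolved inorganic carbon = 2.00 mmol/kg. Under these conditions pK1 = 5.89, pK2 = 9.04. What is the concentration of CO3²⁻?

α₂ = 1 / (1 + [H⁺]/K2 + [H⁺]²/(K1K2)) = 1 / (1 + 10^+1.19 + 10^-0.77)
   = 1 / (1 + 15.488 + 0.16982) = 1/16.658 = 0.06003
[CO3²⁻] = α₂ × DIC = 0.06003 × 2.00 = 0.120 mmol/kg

[CO3²⁻] = 0.120 mmol/kg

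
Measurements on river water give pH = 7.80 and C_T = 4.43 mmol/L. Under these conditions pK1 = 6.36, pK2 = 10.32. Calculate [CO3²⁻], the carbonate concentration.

α₂ = 1 / (1 + [H⁺]/K2 + [H⁺]²/(K1K2)) = 1 / (1 + 10^+2.52 + 10^+1.08)
   = 1 / (1 + 331.13 + 12.023) = 1/344.15 = 0.002906
[CO3²⁻] = α₂ × DIC = 0.002906 × 4.43 = 0.0129 mmol/L = 12.9 μmol/L

[CO3²⁻] = 12.9 μmol/L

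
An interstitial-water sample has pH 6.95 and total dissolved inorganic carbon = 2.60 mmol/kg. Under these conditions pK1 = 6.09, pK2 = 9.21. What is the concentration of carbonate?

α₂ = 1 / (1 + [H⁺]/K2 + [H⁺]²/(K1K2)) = 1 / (1 + 10^+2.26 + 10^+1.40)
   = 1 / (1 + 181.97 + 25.119) = 1/208.09 = 0.004806
[CO3²⁻] = α₂ × DIC = 0.004806 × 2.60 = 0.0125 mmol/kg = 12.5 μmol/kg

[CO3²⁻] = 12.5 μmol/kg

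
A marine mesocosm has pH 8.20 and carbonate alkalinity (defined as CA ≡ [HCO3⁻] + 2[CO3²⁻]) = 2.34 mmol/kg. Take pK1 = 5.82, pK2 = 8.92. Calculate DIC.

DIC = 2.02 mmol/kg

CA = [HCO3⁻] + 2[CO3²⁻] = (α₁ + 2α₂)·DIC
At pH 8.20: [H⁺]/K1 = 10^-2.38 = 0.0041687, K2/[H⁺] = 10^-0.72 = 0.19055
α₁ = 1/(1 + 0.0041687 + 0.19055) = 1/1.1947 = 0.8370; α₂ = α₁·K2/[H⁺] = 0.1595
α₁ + 2α₂ = 1.1560
DIC = CA / (α₁ + 2α₂) = 2.34 / 1.1560 = 2.02 mmol/kg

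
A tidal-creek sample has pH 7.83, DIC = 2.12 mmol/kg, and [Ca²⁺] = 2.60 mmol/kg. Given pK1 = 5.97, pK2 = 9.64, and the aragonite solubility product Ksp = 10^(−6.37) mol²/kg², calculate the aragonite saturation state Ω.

α₂ = 1 / (1 + [H⁺]/K2 + [H⁺]²/(K1K2)) = 1 / (1 + 10^+1.81 + 10^-0.05)
   = 1 / (1 + 64.565 + 0.89125) = 1/66.457 = 0.01505
[CO3²⁻] = α₂ × DIC = 0.01505 × 2.12 = 0.03190 mmol/kg
Ksp = 10^(−6.37) = 4.266×10^-7
Ω = [Ca²⁺][CO3²⁻]/Ksp = (2.60×10^-3)(3.190×10^-5) / 4.266×10^-7 = 0.194

Ω = 0.194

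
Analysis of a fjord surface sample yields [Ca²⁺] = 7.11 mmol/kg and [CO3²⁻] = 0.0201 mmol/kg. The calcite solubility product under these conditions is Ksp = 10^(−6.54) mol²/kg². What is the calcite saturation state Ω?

Ω = 0.496

Ksp = 10^(−6.54) = 2.884×10^-7
Ω = [Ca²⁺][CO3²⁻]/Ksp = (7.11×10^-3)(0.0201×10^-3) / 2.884×10^-7 = 0.496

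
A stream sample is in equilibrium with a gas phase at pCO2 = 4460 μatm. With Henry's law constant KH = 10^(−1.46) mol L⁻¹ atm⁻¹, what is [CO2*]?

KH = 10^(−1.46) = 3.467×10^-2 mol L⁻¹ atm⁻¹
[CO2*] = KH · pCO2 = 3.467×10^-2 × 4460×10^-6 atm = 1.55×10^-4 mol/L

[CO2*] = 155 μmol/L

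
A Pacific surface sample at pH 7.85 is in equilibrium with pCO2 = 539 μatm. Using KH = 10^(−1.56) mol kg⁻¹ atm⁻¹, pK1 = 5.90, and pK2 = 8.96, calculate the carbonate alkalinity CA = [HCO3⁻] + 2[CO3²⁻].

[CO2*] = KH · pCO2 = 10^(−1.56) × 539×10^-6 = 1.485×10^-5 mol/kg
α₀ = 1/(1 + K1/[H⁺] + K1K2/[H⁺]²) = 1/(1 + 10^+1.95 + 10^+0.84) = 0.01030
DIC = [CO2*]/α₀ = 1.485×10^-5 / 0.01030 = 1.441 mmol/kg
CA = (α₁ + 2α₂)·DIC = (0.9184 + 2×0.07129) × 1.441 = 1.53 mmol/kg

CA = 1.53 mmol/kg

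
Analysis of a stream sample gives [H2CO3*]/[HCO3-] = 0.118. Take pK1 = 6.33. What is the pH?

pH = 7.26

From K1 = [H⁺][HCO3-]/[H2CO3*]:  pH = pK1 − log₁₀([H2CO3*]/[HCO3-])
log₁₀(0.118) = -0.928
pH = 6.33 − (-0.928) = 7.26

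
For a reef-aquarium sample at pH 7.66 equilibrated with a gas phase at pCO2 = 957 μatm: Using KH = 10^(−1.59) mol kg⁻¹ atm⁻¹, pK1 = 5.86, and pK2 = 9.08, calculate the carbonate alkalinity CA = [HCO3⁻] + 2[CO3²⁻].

CA = 1.67 mmol/kg

[CO2*] = KH · pCO2 = 10^(−1.59) × 957×10^-6 = 2.460×10^-5 mol/kg
α₀ = 1/(1 + K1/[H⁺] + K1K2/[H⁺]²) = 1/(1 + 10^+1.80 + 10^+0.38) = 0.01504
DIC = [CO2*]/α₀ = 2.460×10^-5 / 0.01504 = 1.636 mmol/kg
CA = (α₁ + 2α₂)·DIC = (0.9489 + 2×0.03608) × 1.636 = 1.67 mmol/kg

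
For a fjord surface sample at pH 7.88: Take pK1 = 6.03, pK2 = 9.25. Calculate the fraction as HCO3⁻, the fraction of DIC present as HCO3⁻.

α₁ = 1 / (1 + [H⁺]/K1 + K2/[H⁺]) = 1 / (1 + 10^-1.85 + 10^-1.37)
   = 1 / (1 + 0.014125 + 0.042658) = 1/1.0568 = 0.9463

α₁ = 0.946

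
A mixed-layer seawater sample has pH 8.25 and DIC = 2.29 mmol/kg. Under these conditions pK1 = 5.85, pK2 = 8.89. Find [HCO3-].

α₁ = 1 / (1 + [H⁺]/K1 + K2/[H⁺]) = 1 / (1 + 10^-2.40 + 10^-0.64)
   = 1 / (1 + 0.0039811 + 0.22909) = 1/1.2331 = 0.8110
[HCO3⁻] = α₁ × DIC = 0.8110 × 2.29 = 1.86 mmol/kg

[HCO3⁻] = 1.86 mmol/kg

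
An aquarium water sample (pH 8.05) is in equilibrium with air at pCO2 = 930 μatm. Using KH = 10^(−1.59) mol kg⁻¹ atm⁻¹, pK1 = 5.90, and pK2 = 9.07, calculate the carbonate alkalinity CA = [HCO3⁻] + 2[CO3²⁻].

[CO2*] = KH · pCO2 = 10^(−1.59) × 930×10^-6 = 2.390×10^-5 mol/kg
α₀ = 1/(1 + K1/[H⁺] + K1K2/[H⁺]²) = 1/(1 + 10^+2.15 + 10^+1.13) = 0.006421
DIC = [CO2*]/α₀ = 2.390×10^-5 / 0.006421 = 3.723 mmol/kg
CA = (α₁ + 2α₂)·DIC = (0.9070 + 2×0.08661) × 3.723 = 4.02 mmol/kg

CA = 4.02 mmol/kg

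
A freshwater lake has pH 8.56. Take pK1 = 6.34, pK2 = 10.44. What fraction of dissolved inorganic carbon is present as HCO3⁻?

α₁ = 1 / (1 + [H⁺]/K1 + K2/[H⁺]) = 1 / (1 + 10^-2.22 + 10^-1.88)
   = 1 / (1 + 0.0060256 + 0.013183) = 1/1.0192 = 0.9812

α₁ = 0.981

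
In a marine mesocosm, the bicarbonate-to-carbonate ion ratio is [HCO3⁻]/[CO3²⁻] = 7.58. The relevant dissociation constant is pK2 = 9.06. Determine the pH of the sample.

From K2 = [H⁺][CO3²⁻]/[HCO3⁻]:  pH = pK2 − log₁₀([HCO3⁻]/[CO3²⁻])
log₁₀(7.58) = +0.880
pH = 9.06 − (+0.880) = 8.18

pH = 8.18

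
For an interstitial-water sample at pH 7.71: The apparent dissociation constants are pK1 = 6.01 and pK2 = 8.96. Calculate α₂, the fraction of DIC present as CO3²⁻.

α₂ = 1 / (1 + [H⁺]/K2 + [H⁺]²/(K1K2)) = 1 / (1 + 10^+1.25 + 10^-0.45)
   = 1 / (1 + 17.783 + 0.35481) = 1/19.138 = 0.05225

α₂ = 0.0523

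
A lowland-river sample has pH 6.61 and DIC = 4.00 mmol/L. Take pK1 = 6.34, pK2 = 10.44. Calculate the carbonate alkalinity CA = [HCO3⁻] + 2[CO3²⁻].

CA = [HCO3⁻] + 2[CO3²⁻] = (α₁ + 2α₂)·DIC
At pH 6.61: [H⁺]/K1 = 10^-0.27 = 0.53703, K2/[H⁺] = 10^-3.83 = 0.00014791
α₁ = 1/(1 + 0.53703 + 0.00014791) = 1/1.5372 = 0.6505; α₂ = α₁·K2/[H⁺] = 9.622×10^-5
α₁ + 2α₂ = 0.6507
CA = 0.6507 × 4.00 = 2.60 mmol/L

CA = 2.60 mmol/L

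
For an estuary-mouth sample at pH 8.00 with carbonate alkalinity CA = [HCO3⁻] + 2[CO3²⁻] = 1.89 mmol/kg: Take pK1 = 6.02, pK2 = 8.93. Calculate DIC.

CA = [HCO3⁻] + 2[CO3²⁻] = (α₁ + 2α₂)·DIC
At pH 8.00: [H⁺]/K1 = 10^-1.98 = 0.010471, K2/[H⁺] = 10^-0.93 = 0.11749
α₁ = 1/(1 + 0.010471 + 0.11749) = 1/1.1280 = 0.8866; α₂ = α₁·K2/[H⁺] = 0.1042
α₁ + 2α₂ = 1.0949
DIC = CA / (α₁ + 2α₂) = 1.89 / 1.0949 = 1.73 mmol/kg

DIC = 1.73 mmol/kg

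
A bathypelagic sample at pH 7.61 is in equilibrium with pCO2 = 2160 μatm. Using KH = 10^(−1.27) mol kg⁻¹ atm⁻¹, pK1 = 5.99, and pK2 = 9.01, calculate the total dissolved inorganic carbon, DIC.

[CO2*] = KH · pCO2 = 10^(−1.27) × 2160×10^-6 = 1.160×10^-4 mol/kg
α₀ = 1/(1 + K1/[H⁺] + K1K2/[H⁺]²) = 1/(1 + 10^+1.62 + 10^+0.22) = 0.02255
DIC = [CO2*]/α₀ = 1.160×10^-4 / 0.02255 = 5.14 mmol/kg

DIC = 5.14 mmol/kg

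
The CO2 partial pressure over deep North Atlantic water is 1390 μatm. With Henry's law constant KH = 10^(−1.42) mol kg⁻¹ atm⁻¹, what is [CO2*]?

[CO2*] = 52.8 μmol/kg

KH = 10^(−1.42) = 3.802×10^-2 mol kg⁻¹ atm⁻¹
[CO2*] = KH · pCO2 = 3.802×10^-2 × 1390×10^-6 atm = 5.28×10^-5 mol/kg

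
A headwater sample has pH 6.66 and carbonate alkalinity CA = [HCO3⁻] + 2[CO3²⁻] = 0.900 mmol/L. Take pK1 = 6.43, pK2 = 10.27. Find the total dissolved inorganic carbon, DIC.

CA = [HCO3⁻] + 2[CO3²⁻] = (α₁ + 2α₂)·DIC
At pH 6.66: [H⁺]/K1 = 10^-0.23 = 0.58884, K2/[H⁺] = 10^-3.61 = 0.00024547
α₁ = 1/(1 + 0.58884 + 0.00024547) = 1/1.5891 = 0.6293; α₂ = α₁·K2/[H⁺] = 0.0001545
α₁ + 2α₂ = 0.6296
DIC = CA / (α₁ + 2α₂) = 0.900 / 0.6296 = 1.43 mmol/L

DIC = 1.43 mmol/L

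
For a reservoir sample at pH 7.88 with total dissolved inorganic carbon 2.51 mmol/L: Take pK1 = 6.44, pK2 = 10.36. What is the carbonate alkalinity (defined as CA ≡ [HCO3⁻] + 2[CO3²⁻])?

CA = 2.43 mmol/L

CA = [HCO3⁻] + 2[CO3²⁻] = (α₁ + 2α₂)·DIC
At pH 7.88: [H⁺]/K1 = 10^-1.44 = 0.036308, K2/[H⁺] = 10^-2.48 = 0.0033113
α₁ = 1/(1 + 0.036308 + 0.0033113) = 1/1.0396 = 0.9619; α₂ = α₁·K2/[H⁺] = 0.003185
α₁ + 2α₂ = 0.9683
CA = 0.9683 × 2.51 = 2.43 mmol/L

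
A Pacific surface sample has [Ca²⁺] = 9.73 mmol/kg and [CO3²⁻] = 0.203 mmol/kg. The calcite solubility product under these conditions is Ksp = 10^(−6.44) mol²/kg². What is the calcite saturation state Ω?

Ω = 5.44

Ksp = 10^(−6.44) = 3.631×10^-7
Ω = [Ca²⁺][CO3²⁻]/Ksp = (9.73×10^-3)(0.203×10^-3) / 3.631×10^-7 = 5.44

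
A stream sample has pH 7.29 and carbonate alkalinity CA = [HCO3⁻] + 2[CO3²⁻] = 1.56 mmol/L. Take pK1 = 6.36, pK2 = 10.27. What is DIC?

CA = [HCO3⁻] + 2[CO3²⁻] = (α₁ + 2α₂)·DIC
At pH 7.29: [H⁺]/K1 = 10^-0.93 = 0.11749, K2/[H⁺] = 10^-2.98 = 0.0010471
α₁ = 1/(1 + 0.11749 + 0.0010471) = 1/1.1185 = 0.8940; α₂ = α₁·K2/[H⁺] = 0.0009362
α₁ + 2α₂ = 0.8959
DIC = CA / (α₁ + 2α₂) = 1.56 / 0.8959 = 1.74 mmol/L

DIC = 1.74 mmol/L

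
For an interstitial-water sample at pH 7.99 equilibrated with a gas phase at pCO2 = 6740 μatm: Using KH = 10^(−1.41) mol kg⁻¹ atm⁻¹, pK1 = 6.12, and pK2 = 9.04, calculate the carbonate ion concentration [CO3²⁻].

[CO2*] = KH · pCO2 = 10^(−1.41) × 6740×10^-6 = 2.622×10^-4 mol/kg
α₀ = 1/(1 + K1/[H⁺] + K1K2/[H⁺]²) = 1/(1 + 10^+1.87 + 10^+0.82) = 0.01223
DIC = [CO2*]/α₀ = 2.622×10^-4 / 0.01223 = 21.43 mmol/kg
[CO3²⁻] = α₂·DIC; α₂ = 0.08083, so [CO3²⁻] = 0.08083 × 21.43 = 1.73 mmol/kg

[CO3²⁻] = 1.73 mmol/kg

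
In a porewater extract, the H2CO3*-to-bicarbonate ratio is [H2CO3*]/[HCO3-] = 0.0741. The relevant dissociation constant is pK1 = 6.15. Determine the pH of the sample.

pH = 7.28

From K1 = [H⁺][HCO3-]/[H2CO3*]:  pH = pK1 − log₁₀([H2CO3*]/[HCO3-])
log₁₀(0.0741) = -1.130
pH = 6.15 − (-1.130) = 7.28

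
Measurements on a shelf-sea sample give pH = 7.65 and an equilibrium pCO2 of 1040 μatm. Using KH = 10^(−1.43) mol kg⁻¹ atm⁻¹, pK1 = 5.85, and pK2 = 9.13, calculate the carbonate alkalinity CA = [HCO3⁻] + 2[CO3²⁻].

CA = 2.60 mmol/kg

[CO2*] = KH · pCO2 = 10^(−1.43) × 1040×10^-6 = 3.864×10^-5 mol/kg
α₀ = 1/(1 + K1/[H⁺] + K1K2/[H⁺]²) = 1/(1 + 10^+1.80 + 10^+0.32) = 0.01511
DIC = [CO2*]/α₀ = 3.864×10^-5 / 0.01511 = 2.557 mmol/kg
CA = (α₁ + 2α₂)·DIC = (0.9533 + 2×0.03157) × 2.557 = 2.60 mmol/kg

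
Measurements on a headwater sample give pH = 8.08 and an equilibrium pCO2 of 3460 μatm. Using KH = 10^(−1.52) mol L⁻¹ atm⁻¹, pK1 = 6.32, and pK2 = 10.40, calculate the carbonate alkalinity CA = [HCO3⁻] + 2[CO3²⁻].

[CO2*] = KH · pCO2 = 10^(−1.52) × 3460×10^-6 = 1.045×10^-4 mol/L
α₀ = 1/(1 + K1/[H⁺] + K1K2/[H⁺]²) = 1/(1 + 10^+1.76 + 10^-0.56) = 0.01700
DIC = [CO2*]/α₀ = 1.045×10^-4 / 0.01700 = 6.146 mmol/L
CA = (α₁ + 2α₂)·DIC = (0.9783 + 2×0.004683) × 6.146 = 6.07 mmol/L

CA = 6.07 mmol/L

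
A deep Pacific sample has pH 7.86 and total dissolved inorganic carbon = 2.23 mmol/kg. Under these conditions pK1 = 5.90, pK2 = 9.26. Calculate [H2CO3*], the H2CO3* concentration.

α₀ = 1 / (1 + K1/[H⁺] + K1K2/[H⁺]²) = 1 / (1 + 10^+1.96 + 10^+0.56)
   = 1 / (1 + 91.201 + 3.6308) = 1/95.832 = 0.01043
[CO2*] = α₀ × DIC = 0.01043 × 2.23 = 0.0233 mmol/kg

[CO2*] = 0.0233 mmol/kg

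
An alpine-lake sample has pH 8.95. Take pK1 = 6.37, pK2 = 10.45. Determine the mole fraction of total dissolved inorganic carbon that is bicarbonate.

α₁ = 1 / (1 + [H⁺]/K1 + K2/[H⁺]) = 1 / (1 + 10^-2.58 + 10^-1.50)
   = 1 / (1 + 0.0026303 + 0.031623) = 1/1.0343 = 0.9669

α₁ = 0.967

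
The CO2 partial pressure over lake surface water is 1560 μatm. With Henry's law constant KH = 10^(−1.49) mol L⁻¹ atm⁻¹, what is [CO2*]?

[CO2*] = 50.5 μmol/L

KH = 10^(−1.49) = 3.236×10^-2 mol L⁻¹ atm⁻¹
[CO2*] = KH · pCO2 = 3.236×10^-2 × 1560×10^-6 atm = 5.05×10^-5 mol/L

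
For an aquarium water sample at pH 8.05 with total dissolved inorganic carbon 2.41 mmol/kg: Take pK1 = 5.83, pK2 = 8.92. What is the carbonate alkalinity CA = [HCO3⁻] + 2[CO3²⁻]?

CA = [HCO3⁻] + 2[CO3²⁻] = (α₁ + 2α₂)·DIC
At pH 8.05: [H⁺]/K1 = 10^-2.22 = 0.0060256, K2/[H⁺] = 10^-0.87 = 0.13490
α₁ = 1/(1 + 0.0060256 + 0.13490) = 1/1.1409 = 0.8765; α₂ = α₁·K2/[H⁺] = 0.1182
α₁ + 2α₂ = 1.1130
CA = 1.1130 × 2.41 = 2.68 mmol/kg

CA = 2.68 mmol/kg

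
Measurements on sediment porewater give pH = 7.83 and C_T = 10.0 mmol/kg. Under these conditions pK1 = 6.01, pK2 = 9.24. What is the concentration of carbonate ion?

[CO3²⁻] = 0.369 mmol/kg

α₂ = 1 / (1 + [H⁺]/K2 + [H⁺]²/(K1K2)) = 1 / (1 + 10^+1.41 + 10^-0.41)
   = 1 / (1 + 25.704 + 0.38905) = 1/27.093 = 0.03691
[CO3²⁻] = α₂ × DIC = 0.03691 × 10.0 = 0.369 mmol/kg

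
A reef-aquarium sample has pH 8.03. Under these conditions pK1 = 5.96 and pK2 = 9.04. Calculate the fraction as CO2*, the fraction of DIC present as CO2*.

α₀ = 0.00769

α₀ = 1 / (1 + K1/[H⁺] + K1K2/[H⁺]²) = 1 / (1 + 10^+2.07 + 10^+1.06)
   = 1 / (1 + 117.49 + 11.482) = 1/129.97 = 0.007694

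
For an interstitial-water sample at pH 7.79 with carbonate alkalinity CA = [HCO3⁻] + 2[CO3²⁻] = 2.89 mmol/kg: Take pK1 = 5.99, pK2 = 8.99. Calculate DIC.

CA = [HCO3⁻] + 2[CO3²⁻] = (α₁ + 2α₂)·DIC
At pH 7.79: [H⁺]/K1 = 10^-1.80 = 0.015849, K2/[H⁺] = 10^-1.20 = 0.063096
α₁ = 1/(1 + 0.015849 + 0.063096) = 1/1.0789 = 0.9268; α₂ = α₁·K2/[H⁺] = 0.05848
α₁ + 2α₂ = 1.0438
DIC = CA / (α₁ + 2α₂) = 2.89 / 1.0438 = 2.77 mmol/kg

DIC = 2.77 mmol/kg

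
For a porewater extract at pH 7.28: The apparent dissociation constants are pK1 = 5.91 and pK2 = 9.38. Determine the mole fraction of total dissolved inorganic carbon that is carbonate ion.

α₂ = 0.00756

α₂ = 1 / (1 + [H⁺]/K2 + [H⁺]²/(K1K2)) = 1 / (1 + 10^+2.10 + 10^+0.73)
   = 1 / (1 + 125.89 + 5.3703) = 1/132.26 = 0.007561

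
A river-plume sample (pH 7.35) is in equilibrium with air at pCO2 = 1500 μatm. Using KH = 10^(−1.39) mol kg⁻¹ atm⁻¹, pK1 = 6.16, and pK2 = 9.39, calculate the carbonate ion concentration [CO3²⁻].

[CO2*] = KH · pCO2 = 10^(−1.39) × 1500×10^-6 = 6.111×10^-5 mol/kg
α₀ = 1/(1 + K1/[H⁺] + K1K2/[H⁺]²) = 1/(1 + 10^+1.19 + 10^-0.85) = 0.06013
DIC = [CO2*]/α₀ = 6.111×10^-5 / 0.06013 = 1.016 mmol/kg
[CO3²⁻] = α₂·DIC; α₂ = 0.008494, so [CO3²⁻] = 0.008494 × 1.016 = 0.00863 mmol/kg = 8.63 μmol/kg

[CO3²⁻] = 8.63 μmol/kg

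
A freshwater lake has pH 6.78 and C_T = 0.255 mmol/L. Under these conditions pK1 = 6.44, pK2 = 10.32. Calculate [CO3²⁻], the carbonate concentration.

[CO3²⁻] = 0.0505 μmol/L

α₂ = 1 / (1 + [H⁺]/K2 + [H⁺]²/(K1K2)) = 1 / (1 + 10^+3.54 + 10^+3.20)
   = 1 / (1 + 3467.4 + 1584.9) = 1/5053.3 = 0.0001979
[CO3²⁻] = α₂ × DIC = 0.0001979 × 0.255 = 5.05×10^-5 mmol/L = 0.0505 μmol/L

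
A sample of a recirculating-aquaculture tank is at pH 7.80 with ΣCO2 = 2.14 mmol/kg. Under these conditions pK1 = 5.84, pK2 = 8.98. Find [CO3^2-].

α₂ = 1 / (1 + [H⁺]/K2 + [H⁺]²/(K1K2)) = 1 / (1 + 10^+1.18 + 10^-0.78)
   = 1 / (1 + 15.136 + 0.16596) = 1/16.302 = 0.06134
[CO3²⁻] = α₂ × DIC = 0.06134 × 2.14 = 0.131 mmol/kg

[CO3²⁻] = 0.131 mmol/kg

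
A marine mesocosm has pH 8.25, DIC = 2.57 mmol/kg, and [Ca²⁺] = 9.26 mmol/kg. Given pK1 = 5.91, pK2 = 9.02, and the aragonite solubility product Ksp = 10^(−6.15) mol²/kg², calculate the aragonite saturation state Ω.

α₂ = 1 / (1 + [H⁺]/K2 + [H⁺]²/(K1K2)) = 1 / (1 + 10^+0.77 + 10^-1.57)
   = 1 / (1 + 5.8884 + 0.026915) = 1/6.9154 = 0.1446
[CO3²⁻] = α₂ × DIC = 0.1446 × 2.57 = 0.3716 mmol/kg
Ksp = 10^(−6.15) = 7.079×10^-7
Ω = [Ca²⁺][CO3²⁻]/Ksp = (9.26×10^-3)(3.716×10^-4) / 7.079×10^-7 = 4.86

Ω = 4.86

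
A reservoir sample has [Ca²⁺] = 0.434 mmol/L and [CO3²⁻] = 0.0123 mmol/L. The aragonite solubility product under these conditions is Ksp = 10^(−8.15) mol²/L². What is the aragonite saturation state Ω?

Ω = 0.754

Ksp = 10^(−8.15) = 7.079×10^-9
Ω = [Ca²⁺][CO3²⁻]/Ksp = (0.434×10^-3)(0.0123×10^-3) / 7.079×10^-9 = 0.754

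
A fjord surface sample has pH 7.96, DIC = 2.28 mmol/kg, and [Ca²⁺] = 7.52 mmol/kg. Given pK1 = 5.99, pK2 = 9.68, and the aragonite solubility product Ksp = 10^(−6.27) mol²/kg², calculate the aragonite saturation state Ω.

α₂ = 1 / (1 + [H⁺]/K2 + [H⁺]²/(K1K2)) = 1 / (1 + 10^+1.72 + 10^-0.25)
   = 1 / (1 + 52.481 + 0.56234) = 1/54.043 = 0.01850
[CO3²⁻] = α₂ × DIC = 0.01850 × 2.28 = 0.04219 mmol/kg
Ksp = 10^(−6.27) = 5.370×10^-7
Ω = [Ca²⁺][CO3²⁻]/Ksp = (7.52×10^-3)(4.219×10^-5) / 5.370×10^-7 = 0.591

Ω = 0.591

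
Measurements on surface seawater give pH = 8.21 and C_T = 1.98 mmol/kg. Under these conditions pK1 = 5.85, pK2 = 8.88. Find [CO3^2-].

α₂ = 1 / (1 + [H⁺]/K2 + [H⁺]²/(K1K2)) = 1 / (1 + 10^+0.67 + 10^-1.69)
   = 1 / (1 + 4.6774 + 0.020417) = 1/5.6978 = 0.1755
[CO3²⁻] = α₂ × DIC = 0.1755 × 1.98 = 0.348 mmol/kg

[CO3²⁻] = 0.348 mmol/kg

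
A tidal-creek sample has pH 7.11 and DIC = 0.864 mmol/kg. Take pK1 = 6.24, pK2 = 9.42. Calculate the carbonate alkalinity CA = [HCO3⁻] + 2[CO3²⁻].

CA = [HCO3⁻] + 2[CO3²⁻] = (α₁ + 2α₂)·DIC
At pH 7.11: [H⁺]/K1 = 10^-0.87 = 0.13490, K2/[H⁺] = 10^-2.31 = 0.0048978
α₁ = 1/(1 + 0.13490 + 0.0048978) = 1/1.1398 = 0.8774; α₂ = α₁·K2/[H⁺] = 0.004297
α₁ + 2α₂ = 0.8859
CA = 0.8859 × 0.864 = 0.765 mmol/kg

CA = 0.765 mmol/kg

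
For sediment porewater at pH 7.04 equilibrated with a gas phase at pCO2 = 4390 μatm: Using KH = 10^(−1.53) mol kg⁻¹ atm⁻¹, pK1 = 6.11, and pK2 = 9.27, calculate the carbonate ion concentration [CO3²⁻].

[CO2*] = KH · pCO2 = 10^(−1.53) × 4390×10^-6 = 1.296×10^-4 mol/kg
α₀ = 1/(1 + K1/[H⁺] + K1K2/[H⁺]²) = 1/(1 + 10^+0.93 + 10^-1.30) = 0.1046
DIC = [CO2*]/α₀ = 1.296×10^-4 / 0.1046 = 1.239 mmol/kg
[CO3²⁻] = α₂·DIC; α₂ = 0.005242, so [CO3²⁻] = 0.005242 × 1.239 = 0.00649 mmol/kg = 6.49 μmol/kg

[CO3²⁻] = 6.49 μmol/kg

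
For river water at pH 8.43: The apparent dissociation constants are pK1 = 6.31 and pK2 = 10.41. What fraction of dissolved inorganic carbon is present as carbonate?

α₂ = 0.0103

α₂ = 1 / (1 + [H⁺]/K2 + [H⁺]²/(K1K2)) = 1 / (1 + 10^+1.98 + 10^-0.14)
   = 1 / (1 + 95.499 + 0.72444) = 1/97.224 = 0.01029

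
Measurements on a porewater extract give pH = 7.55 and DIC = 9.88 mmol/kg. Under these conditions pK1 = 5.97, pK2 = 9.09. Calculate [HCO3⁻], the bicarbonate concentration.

α₁ = 1 / (1 + [H⁺]/K1 + K2/[H⁺]) = 1 / (1 + 10^-1.58 + 10^-1.54)
   = 1 / (1 + 0.026303 + 0.028840) = 1/1.0551 = 0.9477
[HCO3⁻] = α₁ × DIC = 0.9477 × 9.88 = 9.36 mmol/kg

[HCO3⁻] = 9.36 mmol/kg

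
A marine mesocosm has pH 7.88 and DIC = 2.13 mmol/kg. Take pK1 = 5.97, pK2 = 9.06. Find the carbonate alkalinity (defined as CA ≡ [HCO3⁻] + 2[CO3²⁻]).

CA = 2.24 mmol/kg

CA = [HCO3⁻] + 2[CO3²⁻] = (α₁ + 2α₂)·DIC
At pH 7.88: [H⁺]/K1 = 10^-1.91 = 0.012303, K2/[H⁺] = 10^-1.18 = 0.066069
α₁ = 1/(1 + 0.012303 + 0.066069) = 1/1.0784 = 0.9273; α₂ = α₁·K2/[H⁺] = 0.06127
α₁ + 2α₂ = 1.0499
CA = 1.0499 × 2.13 = 2.24 mmol/kg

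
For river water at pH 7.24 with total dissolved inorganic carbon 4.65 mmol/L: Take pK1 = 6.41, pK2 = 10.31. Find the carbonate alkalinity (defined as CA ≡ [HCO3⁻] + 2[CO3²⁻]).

CA = 4.05 mmol/L

CA = [HCO3⁻] + 2[CO3²⁻] = (α₁ + 2α₂)·DIC
At pH 7.24: [H⁺]/K1 = 10^-0.83 = 0.14791, K2/[H⁺] = 10^-3.07 = 0.00085114
α₁ = 1/(1 + 0.14791 + 0.00085114) = 1/1.1488 = 0.8705; α₂ = α₁·K2/[H⁺] = 0.0007409
α₁ + 2α₂ = 0.8720
CA = 0.8720 × 4.65 = 4.05 mmol/L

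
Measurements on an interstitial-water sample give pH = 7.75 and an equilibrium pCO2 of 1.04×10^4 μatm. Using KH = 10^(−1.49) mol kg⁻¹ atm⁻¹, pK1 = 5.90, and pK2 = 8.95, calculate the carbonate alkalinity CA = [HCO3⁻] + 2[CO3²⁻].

[CO2*] = KH · pCO2 = 10^(−1.49) × 1.04×10^4×10^-6 = 3.365×10^-4 mol/kg
α₀ = 1/(1 + K1/[H⁺] + K1K2/[H⁺]²) = 1/(1 + 10^+1.85 + 10^+0.65) = 0.01311
DIC = [CO2*]/α₀ = 3.365×10^-4 / 0.01311 = 25.66 mmol/kg
CA = (α₁ + 2α₂)·DIC = (0.9283 + 2×0.05857) × 25.66 = 26.8 mmol/kg

CA = 26.8 mmol/kg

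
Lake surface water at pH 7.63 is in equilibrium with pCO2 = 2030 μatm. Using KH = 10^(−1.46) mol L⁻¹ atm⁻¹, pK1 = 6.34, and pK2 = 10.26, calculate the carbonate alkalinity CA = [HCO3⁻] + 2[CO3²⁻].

[CO2*] = KH · pCO2 = 10^(−1.46) × 2030×10^-6 = 7.039×10^-5 mol/L
α₀ = 1/(1 + K1/[H⁺] + K1K2/[H⁺]²) = 1/(1 + 10^+1.29 + 10^-1.34) = 0.04868
DIC = [CO2*]/α₀ = 7.039×10^-5 / 0.04868 = 1.446 mmol/L
CA = (α₁ + 2α₂)·DIC = (0.9491 + 2×0.002225) × 1.446 = 1.38 mmol/L

CA = 1.38 mmol/L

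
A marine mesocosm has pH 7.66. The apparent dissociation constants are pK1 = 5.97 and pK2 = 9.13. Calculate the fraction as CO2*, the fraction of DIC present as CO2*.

α₀ = 0.0194

α₀ = 1 / (1 + K1/[H⁺] + K1K2/[H⁺]²) = 1 / (1 + 10^+1.69 + 10^+0.22)
   = 1 / (1 + 48.978 + 1.6596) = 1/51.637 = 0.01937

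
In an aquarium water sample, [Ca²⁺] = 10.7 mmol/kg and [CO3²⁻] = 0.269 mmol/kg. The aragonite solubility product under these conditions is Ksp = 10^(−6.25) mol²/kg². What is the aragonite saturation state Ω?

Ω = 5.12

Ksp = 10^(−6.25) = 5.623×10^-7
Ω = [Ca²⁺][CO3²⁻]/Ksp = (10.7×10^-3)(0.269×10^-3) / 5.623×10^-7 = 5.12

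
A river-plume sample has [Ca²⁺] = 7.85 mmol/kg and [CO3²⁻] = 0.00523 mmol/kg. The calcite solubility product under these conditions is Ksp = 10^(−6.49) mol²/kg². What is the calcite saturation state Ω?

Ω = 0.127

Ksp = 10^(−6.49) = 3.236×10^-7
Ω = [Ca²⁺][CO3²⁻]/Ksp = (7.85×10^-3)(0.00523×10^-3) / 3.236×10^-7 = 0.127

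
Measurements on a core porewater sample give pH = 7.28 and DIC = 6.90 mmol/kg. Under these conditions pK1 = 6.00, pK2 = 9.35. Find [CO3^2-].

[CO3²⁻] = 0.0554 mmol/kg

α₂ = 1 / (1 + [H⁺]/K2 + [H⁺]²/(K1K2)) = 1 / (1 + 10^+2.07 + 10^+0.79)
   = 1 / (1 + 117.49 + 6.1660) = 1/124.66 = 0.008022
[CO3²⁻] = α₂ × DIC = 0.008022 × 6.90 = 0.0554 mmol/kg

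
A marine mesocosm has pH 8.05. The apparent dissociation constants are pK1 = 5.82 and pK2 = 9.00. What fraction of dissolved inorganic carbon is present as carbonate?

α₂ = 1 / (1 + [H⁺]/K2 + [H⁺]²/(K1K2)) = 1 / (1 + 10^+0.95 + 10^-1.28)
   = 1 / (1 + 8.9125 + 0.052481) = 1/9.9650 = 0.1004

α₂ = 0.100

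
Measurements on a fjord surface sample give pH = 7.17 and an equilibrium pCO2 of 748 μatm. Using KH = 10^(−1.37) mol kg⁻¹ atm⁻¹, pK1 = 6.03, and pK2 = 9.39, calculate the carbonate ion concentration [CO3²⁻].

[CO2*] = KH · pCO2 = 10^(−1.37) × 748×10^-6 = 3.191×10^-5 mol/kg
α₀ = 1/(1 + K1/[H⁺] + K1K2/[H⁺]²) = 1/(1 + 10^+1.14 + 10^-1.08) = 0.06717
DIC = [CO2*]/α₀ = 3.191×10^-5 / 0.06717 = 0.4750 mmol/kg
[CO3²⁻] = α₂·DIC; α₂ = 0.005587, so [CO3²⁻] = 0.005587 × 0.4750 = 0.00265 mmol/kg = 2.65 μmol/kg

[CO3²⁻] = 2.65 μmol/kg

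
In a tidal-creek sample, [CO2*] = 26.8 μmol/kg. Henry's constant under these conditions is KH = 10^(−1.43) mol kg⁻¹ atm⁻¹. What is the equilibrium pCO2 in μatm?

pCO2 = 721 μatm

KH = 10^(−1.43) = 3.715×10^-2 mol kg⁻¹ atm⁻¹
pCO2 = [CO2*]/KH = 26.8×10^-6 / 3.715×10^-2 = 7.21×10^-4 atm = 721 μatm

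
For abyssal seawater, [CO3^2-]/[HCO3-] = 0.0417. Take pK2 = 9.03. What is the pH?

From K2 = [H⁺][CO3^2-]/[HCO3-]:  pH = pK2 + log₁₀([CO3^2-]/[HCO3-])
log₁₀(0.0417) = -1.380
pH = 9.03 + (-1.380) = 7.65

pH = 7.65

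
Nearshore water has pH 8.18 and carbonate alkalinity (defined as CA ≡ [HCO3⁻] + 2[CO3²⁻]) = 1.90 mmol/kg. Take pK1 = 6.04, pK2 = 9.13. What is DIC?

DIC = 1.74 mmol/kg

CA = [HCO3⁻] + 2[CO3²⁻] = (α₁ + 2α₂)·DIC
At pH 8.18: [H⁺]/K1 = 10^-2.14 = 0.0072444, K2/[H⁺] = 10^-0.95 = 0.11220
α₁ = 1/(1 + 0.0072444 + 0.11220) = 1/1.1194 = 0.8933; α₂ = α₁·K2/[H⁺] = 0.1002
α₁ + 2α₂ = 1.0938
DIC = CA / (α₁ + 2α₂) = 1.90 / 1.0938 = 1.74 mmol/kg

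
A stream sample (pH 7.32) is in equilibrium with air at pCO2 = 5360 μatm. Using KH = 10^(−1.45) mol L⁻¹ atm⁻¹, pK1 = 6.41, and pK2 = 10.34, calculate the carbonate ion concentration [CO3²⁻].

[CO3²⁻] = 1.48 μmol/L

[CO2*] = KH · pCO2 = 10^(−1.45) × 5360×10^-6 = 1.902×10^-4 mol/L
α₀ = 1/(1 + K1/[H⁺] + K1K2/[H⁺]²) = 1/(1 + 10^+0.91 + 10^-2.11) = 0.1095
DIC = [CO2*]/α₀ = 1.902×10^-4 / 0.1095 = 1.737 mmol/L
[CO3²⁻] = α₂·DIC; α₂ = 0.0008497, so [CO3²⁻] = 0.0008497 × 1.737 = 0.00148 mmol/L = 1.48 μmol/L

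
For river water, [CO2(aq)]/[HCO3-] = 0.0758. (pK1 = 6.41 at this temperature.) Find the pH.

pH = 7.53

From K1 = [H⁺][HCO3-]/[CO2(aq)]:  pH = pK1 − log₁₀([CO2(aq)]/[HCO3-])
log₁₀(0.0758) = -1.120
pH = 6.41 − (-1.120) = 7.53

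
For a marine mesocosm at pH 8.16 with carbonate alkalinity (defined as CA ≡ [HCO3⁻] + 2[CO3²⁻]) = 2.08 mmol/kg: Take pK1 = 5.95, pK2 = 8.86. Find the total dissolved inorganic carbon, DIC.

DIC = 1.79 mmol/kg

CA = [HCO3⁻] + 2[CO3²⁻] = (α₁ + 2α₂)·DIC
At pH 8.16: [H⁺]/K1 = 10^-2.21 = 0.0061660, K2/[H⁺] = 10^-0.70 = 0.19953
α₁ = 1/(1 + 0.0061660 + 0.19953) = 1/1.2057 = 0.8294; α₂ = α₁·K2/[H⁺] = 0.1655
α₁ + 2α₂ = 1.1604
DIC = CA / (α₁ + 2α₂) = 2.08 / 1.1604 = 1.79 mmol/kg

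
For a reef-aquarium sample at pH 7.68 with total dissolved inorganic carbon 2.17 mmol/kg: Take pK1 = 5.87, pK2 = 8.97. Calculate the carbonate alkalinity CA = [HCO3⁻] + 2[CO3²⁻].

CA = 2.24 mmol/kg

CA = [HCO3⁻] + 2[CO3²⁻] = (α₁ + 2α₂)·DIC
At pH 7.68: [H⁺]/K1 = 10^-1.81 = 0.015488, K2/[H⁺] = 10^-1.29 = 0.051286
α₁ = 1/(1 + 0.015488 + 0.051286) = 1/1.0668 = 0.9374; α₂ = α₁·K2/[H⁺] = 0.04808
α₁ + 2α₂ = 1.0336
CA = 1.0336 × 2.17 = 2.24 mmol/kg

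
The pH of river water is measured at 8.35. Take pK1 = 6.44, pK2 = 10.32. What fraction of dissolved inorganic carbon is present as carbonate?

α₂ = 1 / (1 + [H⁺]/K2 + [H⁺]²/(K1K2)) = 1 / (1 + 10^+1.97 + 10^+0.06)
   = 1 / (1 + 93.325 + 1.1482) = 1/95.474 = 0.01047

α₂ = 0.0105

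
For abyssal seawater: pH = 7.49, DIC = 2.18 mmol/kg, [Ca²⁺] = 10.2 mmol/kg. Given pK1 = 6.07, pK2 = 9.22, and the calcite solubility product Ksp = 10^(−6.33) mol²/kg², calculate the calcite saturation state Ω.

Ω = 0.838

α₂ = 1 / (1 + [H⁺]/K2 + [H⁺]²/(K1K2)) = 1 / (1 + 10^+1.73 + 10^+0.31)
   = 1 / (1 + 53.703 + 2.0417) = 1/56.745 = 0.01762
[CO3²⁻] = α₂ × DIC = 0.01762 × 2.18 = 0.03842 mmol/kg
Ksp = 10^(−6.33) = 4.677×10^-7
Ω = [Ca²⁺][CO3²⁻]/Ksp = (10.2×10^-3)(3.842×10^-5) / 4.677×10^-7 = 0.838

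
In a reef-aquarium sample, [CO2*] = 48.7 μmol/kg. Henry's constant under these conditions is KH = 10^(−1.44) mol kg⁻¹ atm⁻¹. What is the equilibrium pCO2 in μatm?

pCO2 = 1340 μatm

KH = 10^(−1.44) = 3.631×10^-2 mol kg⁻¹ atm⁻¹
pCO2 = [CO2*]/KH = 48.7×10^-6 / 3.631×10^-2 = 1.34×10^-3 atm = 1340 μatm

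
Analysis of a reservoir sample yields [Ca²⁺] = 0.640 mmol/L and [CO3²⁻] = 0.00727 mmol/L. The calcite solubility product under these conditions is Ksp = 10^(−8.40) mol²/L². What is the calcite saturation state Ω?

Ω = 1.17

Ksp = 10^(−8.40) = 3.981×10^-9
Ω = [Ca²⁺][CO3²⁻]/Ksp = (0.640×10^-3)(0.00727×10^-3) / 3.981×10^-9 = 1.17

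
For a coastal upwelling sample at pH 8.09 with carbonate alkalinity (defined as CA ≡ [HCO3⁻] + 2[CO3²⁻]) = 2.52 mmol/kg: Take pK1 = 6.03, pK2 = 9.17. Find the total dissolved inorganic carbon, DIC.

CA = [HCO3⁻] + 2[CO3²⁻] = (α₁ + 2α₂)·DIC
At pH 8.09: [H⁺]/K1 = 10^-2.06 = 0.0087096, K2/[H⁺] = 10^-1.08 = 0.083176
α₁ = 1/(1 + 0.0087096 + 0.083176) = 1/1.0919 = 0.9158; α₂ = α₁·K2/[H⁺] = 0.07618
α₁ + 2α₂ = 1.0682
DIC = CA / (α₁ + 2α₂) = 2.52 / 1.0682 = 2.36 mmol/kg

DIC = 2.36 mmol/kg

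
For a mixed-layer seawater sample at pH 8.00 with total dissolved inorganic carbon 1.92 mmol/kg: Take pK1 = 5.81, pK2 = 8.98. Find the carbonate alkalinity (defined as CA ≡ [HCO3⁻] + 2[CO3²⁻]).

CA = 2.09 mmol/kg

CA = [HCO3⁻] + 2[CO3²⁻] = (α₁ + 2α₂)·DIC
At pH 8.00: [H⁺]/K1 = 10^-2.19 = 0.0064565, K2/[H⁺] = 10^-0.98 = 0.10471
α₁ = 1/(1 + 0.0064565 + 0.10471) = 1/1.1112 = 0.9000; α₂ = α₁·K2/[H⁺] = 0.09424
α₁ + 2α₂ = 1.0884
CA = 1.0884 × 1.92 = 2.09 mmol/kg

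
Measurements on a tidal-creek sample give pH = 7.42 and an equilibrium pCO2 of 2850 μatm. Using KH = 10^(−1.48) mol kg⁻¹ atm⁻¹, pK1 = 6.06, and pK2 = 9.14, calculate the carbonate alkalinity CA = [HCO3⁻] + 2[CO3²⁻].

[CO2*] = KH · pCO2 = 10^(−1.48) × 2850×10^-6 = 9.437×10^-5 mol/kg
α₀ = 1/(1 + K1/[H⁺] + K1K2/[H⁺]²) = 1/(1 + 10^+1.36 + 10^-0.36) = 0.04108
DIC = [CO2*]/α₀ = 9.437×10^-5 / 0.04108 = 2.298 mmol/kg
CA = (α₁ + 2α₂)·DIC = (0.9410 + 2×0.01793) × 2.298 = 2.24 mmol/kg

CA = 2.24 mmol/kg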